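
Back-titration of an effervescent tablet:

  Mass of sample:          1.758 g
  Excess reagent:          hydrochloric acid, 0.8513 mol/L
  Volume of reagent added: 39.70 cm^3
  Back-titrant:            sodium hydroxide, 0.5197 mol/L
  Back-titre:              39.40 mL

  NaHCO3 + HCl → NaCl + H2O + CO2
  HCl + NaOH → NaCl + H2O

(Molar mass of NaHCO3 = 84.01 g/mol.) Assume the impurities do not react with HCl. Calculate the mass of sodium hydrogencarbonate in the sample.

1.119 g

n(HCl) added = 0.03970 × 0.8513 = 0.03380 mol
n(NaOH) used in back-titration = 0.03940 × 0.5197 = 0.02048 mol
n(HCl) left over = 0.02048 mol (1:1 ratio)
n(HCl) consumed by analyte = 0.03380 − 0.02048 = 0.01332 mol
n(NaHCO3) = 0.01332 mol (1:1 ratio)
mass of NaHCO3 = 0.01332 × 84.01 = 1.119 g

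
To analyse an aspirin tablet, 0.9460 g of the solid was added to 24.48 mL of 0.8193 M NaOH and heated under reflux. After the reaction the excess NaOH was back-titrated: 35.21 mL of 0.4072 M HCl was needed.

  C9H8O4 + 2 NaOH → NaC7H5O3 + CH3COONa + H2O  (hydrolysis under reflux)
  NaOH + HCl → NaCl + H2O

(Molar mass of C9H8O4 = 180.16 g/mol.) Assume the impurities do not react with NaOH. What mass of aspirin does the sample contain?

n(NaOH) added = 0.02448 × 0.8193 = 0.02006 mol
n(HCl) used in back-titration = 0.03521 × 0.4072 = 0.01434 mol
n(NaOH) left over = 0.01434 mol (1:1 ratio)
n(NaOH) consumed by analyte = 0.02006 − 0.01434 = 5.719 × 10^-3 mol
From the 1:2 ratio, n(C9H8O4) = 1/2 × 5.719 × 10^-3 = 2.859 × 10^-3 mol
mass of C9H8O4 = 2.859 × 10^-3 × 180.16 = 0.5152 g

0.5152 g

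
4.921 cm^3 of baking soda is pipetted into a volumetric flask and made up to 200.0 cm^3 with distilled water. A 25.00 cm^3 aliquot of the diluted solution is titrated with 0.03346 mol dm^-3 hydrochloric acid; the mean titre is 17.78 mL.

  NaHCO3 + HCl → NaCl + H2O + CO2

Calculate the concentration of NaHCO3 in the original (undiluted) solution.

0.9672 mol/L

n(HCl) = 0.01778 × 0.03346 = 5.949 × 10^-4 mol
n(NaHCO3) in the aliquot = 5.949 × 10^-4 mol (1:1 ratio)
[NaHCO3]_dilute = 5.949 × 10^-4 / 0.02500 = 0.02380 mol/L
Dilution factor = 200.0 / 4.921 = 40.64
[NaHCO3]_stock = 0.02380 × 40.64 = 0.9672 mol/L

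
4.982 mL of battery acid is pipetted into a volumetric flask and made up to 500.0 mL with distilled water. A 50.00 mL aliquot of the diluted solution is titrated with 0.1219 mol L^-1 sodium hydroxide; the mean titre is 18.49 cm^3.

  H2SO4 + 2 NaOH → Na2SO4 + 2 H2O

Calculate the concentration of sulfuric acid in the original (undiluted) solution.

n(NaOH) = 0.01849 × 0.1219 = 2.254 × 10^-3 mol
From the 1:2 ratio, n(H2SO4) in the aliquot = 1/2 × 2.254 × 10^-3 = 1.127 × 10^-3 mol
[H2SO4]_dilute = 1.127 × 10^-3 / 0.05000 = 0.02254 mol/L
Dilution factor = 500.0 / 4.982 = 100.4
[H2SO4]_stock = 0.02254 × 100.4 = 2.262 mol/L

2.262 mol/L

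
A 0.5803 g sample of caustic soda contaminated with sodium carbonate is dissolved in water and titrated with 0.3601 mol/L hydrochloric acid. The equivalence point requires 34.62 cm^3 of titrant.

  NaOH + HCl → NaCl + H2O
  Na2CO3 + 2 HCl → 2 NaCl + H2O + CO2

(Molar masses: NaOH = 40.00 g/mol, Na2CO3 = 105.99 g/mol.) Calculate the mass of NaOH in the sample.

n(HCl) = 0.03462 × 0.3601 = 0.01247 mol
Let x = n(NaOH), y = n(Na2CO3).
Titrant: 1x + 2y = 0.01247;  mass: 40.00x + 105.99y = 0.5803
Solving, x = 6.185 × 10^-3 mol, y = 3.141 × 10^-3 mol
mass of NaOH = 6.185 × 10^-3 × 40.00 = 0.2474 g

0.2474 g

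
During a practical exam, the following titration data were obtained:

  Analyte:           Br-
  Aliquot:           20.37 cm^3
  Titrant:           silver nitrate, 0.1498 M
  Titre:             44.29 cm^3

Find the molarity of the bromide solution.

Ag^+ + Br^- → AgBr(s)
n(AgNO3) = 0.04429 L × 0.1498 mol/L = 6.635 × 10^-3 mol
n(Br-) = 6.635 × 10^-3 mol (1:1 mole ratio)
[Br-] = 6.635 × 10^-3 mol / 0.02037 L = 0.3257 mol/L

0.3257 M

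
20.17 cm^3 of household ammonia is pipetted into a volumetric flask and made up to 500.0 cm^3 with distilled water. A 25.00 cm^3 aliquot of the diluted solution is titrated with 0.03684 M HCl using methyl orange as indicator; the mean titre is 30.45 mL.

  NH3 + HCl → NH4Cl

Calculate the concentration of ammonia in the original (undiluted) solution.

1.112 M

n(HCl) = 0.03045 × 0.03684 = 1.122 × 10^-3 mol
n(NH3) in the aliquot = 1.122 × 10^-3 mol (1:1 ratio)
[NH3]_dilute = 1.122 × 10^-3 / 0.02500 = 0.04487 mol/L
Dilution factor = 500.0 / 20.17 = 24.79
[NH3]_stock = 0.04487 × 24.79 = 1.112 mol/L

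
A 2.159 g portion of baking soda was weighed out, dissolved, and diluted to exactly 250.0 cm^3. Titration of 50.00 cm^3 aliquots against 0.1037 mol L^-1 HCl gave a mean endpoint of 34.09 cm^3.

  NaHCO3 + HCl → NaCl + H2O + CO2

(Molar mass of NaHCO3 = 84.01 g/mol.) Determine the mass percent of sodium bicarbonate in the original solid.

68.78 %

n(HCl) per titration = 0.03409 × 0.1037 = 3.535 × 10^-3 mol
n(NaHCO3) in each aliquot = 3.535 × 10^-3 mol (1:1 ratio)
n(NaHCO3) in the whole flask = 3.535 × 10^-3 × 250.0/50.00 = 0.01768 mol
mass of NaHCO3 = 0.01768 × 84.01 = 1.485 g
% NaHCO3 = 1.485 / 2.159 × 100 = 68.78 %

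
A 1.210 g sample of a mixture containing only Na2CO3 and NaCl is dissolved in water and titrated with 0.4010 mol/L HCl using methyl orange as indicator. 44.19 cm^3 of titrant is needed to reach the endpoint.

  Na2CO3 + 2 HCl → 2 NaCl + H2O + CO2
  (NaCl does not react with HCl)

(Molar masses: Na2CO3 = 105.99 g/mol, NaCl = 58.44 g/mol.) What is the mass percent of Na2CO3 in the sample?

n(HCl) = 0.04419 × 0.4010 = 0.01772 mol
Let x = n(Na2CO3), y = n(NaCl).
Titrant: 2x = 0.01772;  mass: 105.99x + 58.44y = 1.210
Solving, x = 8.860 × 10^-3 mol, y = 4.636 × 10^-3 mol
mass of Na2CO3 = 8.860 × 10^-3 × 105.99 = 0.9391 g
% Na2CO3 = 0.9391 / 1.210 × 100 = 77.61 %

77.61 %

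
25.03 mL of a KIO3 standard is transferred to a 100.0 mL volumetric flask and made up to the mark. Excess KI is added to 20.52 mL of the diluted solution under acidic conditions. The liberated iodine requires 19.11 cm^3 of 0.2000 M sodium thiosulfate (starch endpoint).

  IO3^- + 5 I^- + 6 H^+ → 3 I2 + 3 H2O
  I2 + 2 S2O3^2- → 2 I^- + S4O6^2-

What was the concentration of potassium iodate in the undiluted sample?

n(S2O3^2-) = 0.01911 × 0.2000 = 3.822 × 10^-3 mol
n(I2) = n(S2O3^2-)/2 = 1.911 × 10^-3 mol
From the 1:3 ratio, n(IO3^-) in the aliquot = 1/3 × 1.911 × 10^-3 = 6.370 × 10^-4 mol
[IO3^-]_dilute = 6.370 × 10^-4 / 0.02052 = 0.03104 mol/L
[IO3^-]_original = 0.03104 × 100.0/25.03 = 0.1240 mol/L

0.1240 M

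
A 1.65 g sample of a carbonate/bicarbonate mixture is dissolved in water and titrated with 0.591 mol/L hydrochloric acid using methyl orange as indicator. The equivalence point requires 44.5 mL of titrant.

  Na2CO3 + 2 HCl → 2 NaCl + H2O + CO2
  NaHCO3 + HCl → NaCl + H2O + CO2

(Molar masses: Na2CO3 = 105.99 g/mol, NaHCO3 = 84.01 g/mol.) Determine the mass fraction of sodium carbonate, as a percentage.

57.9 %

n(HCl) = 0.0445 × 0.591 = 0.0263 mol
Let x = n(Na2CO3), y = n(NaHCO3).
Titrant: 2x + 1y = 0.0263;  mass: 105.99x + 84.01y = 1.65
Solving, x = 9.02 × 10^-3 mol, y = 8.26 × 10^-3 mol
mass of Na2CO3 = 9.02 × 10^-3 × 105.99 = 0.956 g
% Na2CO3 = 0.956 / 1.65 × 100 = 57.9 %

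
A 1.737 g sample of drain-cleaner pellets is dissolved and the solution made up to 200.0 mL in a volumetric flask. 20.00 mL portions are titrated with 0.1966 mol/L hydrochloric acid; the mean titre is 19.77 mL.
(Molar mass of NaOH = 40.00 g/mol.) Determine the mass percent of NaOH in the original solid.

89.51 %

NaOH + HCl → NaCl + H2O
n(HCl) per titration = 0.01977 × 0.1966 = 3.887 × 10^-3 mol
n(NaOH) in each aliquot = 3.887 × 10^-3 mol (1:1 ratio)
n(NaOH) in the whole flask = 3.887 × 10^-3 × 200.0/20.00 = 0.03887 mol
mass of NaOH = 0.03887 × 40.00 = 1.555 g
% NaOH = 1.555 / 1.737 × 100 = 89.51 %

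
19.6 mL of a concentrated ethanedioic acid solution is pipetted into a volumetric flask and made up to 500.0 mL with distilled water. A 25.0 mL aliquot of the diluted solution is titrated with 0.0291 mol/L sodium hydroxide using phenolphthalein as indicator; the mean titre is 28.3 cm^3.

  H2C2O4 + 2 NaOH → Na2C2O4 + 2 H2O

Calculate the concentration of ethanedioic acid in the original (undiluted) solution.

0.420 mol/L

n(NaOH) = 0.0283 × 0.0291 = 8.24 × 10^-4 mol
From the 1:2 ratio, n(H2C2O4) in the aliquot = 1/2 × 8.24 × 10^-4 = 4.12 × 10^-4 mol
[H2C2O4]_dilute = 4.12 × 10^-4 / 0.0250 = 0.0165 mol/L
Dilution factor = 500.0 / 19.6 = 25.51
[H2C2O4]_stock = 0.0165 × 25.51 = 0.420 mol/L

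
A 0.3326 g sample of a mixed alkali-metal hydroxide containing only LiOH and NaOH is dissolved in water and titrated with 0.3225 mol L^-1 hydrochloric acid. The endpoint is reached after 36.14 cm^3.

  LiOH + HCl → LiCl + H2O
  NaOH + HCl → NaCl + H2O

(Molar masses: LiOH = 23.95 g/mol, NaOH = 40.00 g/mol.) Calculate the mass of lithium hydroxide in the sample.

0.1994 g

n(HCl) = 0.03614 × 0.3225 = 0.01166 mol
Let x = n(LiOH), y = n(NaOH).
Titrant: 1x + 1y = 0.01166;  mass: 23.95x + 40.00y = 0.3326
Solving, x = 8.324 × 10^-3 mol, y = 3.331 × 10^-3 mol
mass of LiOH = 8.324 × 10^-3 × 23.95 = 0.1994 g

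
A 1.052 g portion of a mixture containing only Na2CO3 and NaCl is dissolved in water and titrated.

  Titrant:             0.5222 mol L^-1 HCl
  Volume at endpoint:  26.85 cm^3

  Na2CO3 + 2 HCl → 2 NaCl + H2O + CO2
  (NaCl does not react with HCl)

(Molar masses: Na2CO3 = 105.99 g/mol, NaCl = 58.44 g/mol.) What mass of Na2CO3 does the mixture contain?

n(HCl) = 0.02685 × 0.5222 = 0.01402 mol
Let x = n(Na2CO3), y = n(NaCl).
Titrant: 2x = 0.01402;  mass: 105.99x + 58.44y = 1.052
Solving, x = 7.011 × 10^-3 mol, y = 5.287 × 10^-3 mol
mass of Na2CO3 = 7.011 × 10^-3 × 105.99 = 0.7430 g

0.7430 g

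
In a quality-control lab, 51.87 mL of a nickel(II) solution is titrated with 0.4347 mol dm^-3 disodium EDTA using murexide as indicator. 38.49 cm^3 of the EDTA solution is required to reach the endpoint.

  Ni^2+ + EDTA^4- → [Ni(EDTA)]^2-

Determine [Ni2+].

0.3226 mol/L

n(EDTA) = 0.03849 L × 0.4347 mol/L = 0.01673 mol
n(Ni2+) = 0.01673 mol (1:1 mole ratio)
[Ni2+] = 0.01673 mol / 0.05187 L = 0.3226 mol/L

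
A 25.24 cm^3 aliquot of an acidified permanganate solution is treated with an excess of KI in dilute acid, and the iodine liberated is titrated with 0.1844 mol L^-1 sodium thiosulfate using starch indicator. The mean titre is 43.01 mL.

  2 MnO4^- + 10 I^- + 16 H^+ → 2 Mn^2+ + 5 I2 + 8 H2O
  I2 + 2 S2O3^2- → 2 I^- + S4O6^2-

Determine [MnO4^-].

n(S2O3^2-) = 0.04301 × 0.1844 = 7.931 × 10^-3 mol
n(I2) = n(S2O3^2-)/2 = 3.966 × 10^-3 mol
From the 2:5 ratio, n(MnO4^-) in the aliquot = 2/5 × 3.966 × 10^-3 = 1.586 × 10^-3 mol
[MnO4^-] = 1.586 × 10^-3 / 0.02524 = 0.06285 mol/L

0.06285 mol/L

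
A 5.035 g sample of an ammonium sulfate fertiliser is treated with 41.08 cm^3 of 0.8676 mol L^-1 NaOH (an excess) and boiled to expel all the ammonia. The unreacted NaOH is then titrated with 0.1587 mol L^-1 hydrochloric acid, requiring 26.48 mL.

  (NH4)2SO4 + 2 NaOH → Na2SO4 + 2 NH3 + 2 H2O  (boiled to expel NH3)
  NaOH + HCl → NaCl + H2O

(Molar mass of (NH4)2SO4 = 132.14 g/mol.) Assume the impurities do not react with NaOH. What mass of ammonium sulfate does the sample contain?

n(NaOH) added = 0.04108 × 0.8676 = 0.03564 mol
n(HCl) used in back-titration = 0.02648 × 0.1587 = 4.202 × 10^-3 mol
n(NaOH) left over = 4.202 × 10^-3 mol (1:1 ratio)
n(NaOH) consumed by analyte = 0.03564 − 4.202 × 10^-3 = 0.03144 mol
From the 1:2 ratio, n((NH4)2SO4) = 1/2 × 0.03144 = 0.01572 mol
mass of (NH4)2SO4 = 0.01572 × 132.14 = 2.077 g

2.077 g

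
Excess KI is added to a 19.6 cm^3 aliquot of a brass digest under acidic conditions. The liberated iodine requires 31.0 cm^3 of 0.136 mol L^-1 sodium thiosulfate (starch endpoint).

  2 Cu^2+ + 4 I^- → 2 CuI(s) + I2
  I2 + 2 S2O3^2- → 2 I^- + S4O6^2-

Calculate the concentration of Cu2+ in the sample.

n(S2O3^2-) = 0.0310 × 0.136 = 4.22 × 10^-3 mol
n(I2) = n(S2O3^2-)/2 = 2.11 × 10^-3 mol
From the 2:1 ratio, n(Cu2+) in the aliquot = 2/1 × 2.11 × 10^-3 = 4.22 × 10^-3 mol
[Cu2+] = 4.22 × 10^-3 / 0.0196 = 0.215 mol/L

0.215 mol/L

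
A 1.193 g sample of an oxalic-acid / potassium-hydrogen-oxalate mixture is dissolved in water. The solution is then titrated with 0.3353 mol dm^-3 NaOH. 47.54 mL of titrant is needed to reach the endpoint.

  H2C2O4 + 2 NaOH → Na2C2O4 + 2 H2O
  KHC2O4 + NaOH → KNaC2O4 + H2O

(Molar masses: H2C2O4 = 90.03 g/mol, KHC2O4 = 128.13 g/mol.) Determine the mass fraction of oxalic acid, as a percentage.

38.56 %

n(NaOH) = 0.04754 × 0.3353 = 0.01594 mol
Let x = n(H2C2O4), y = n(KHC2O4).
Titrant: 2x + 1y = 0.01594;  mass: 90.03x + 128.13y = 1.193
Solving, x = 5.110 × 10^-3 mol, y = 5.720 × 10^-3 mol
mass of H2C2O4 = 5.110 × 10^-3 × 90.03 = 0.4600 g
% H2C2O4 = 0.4600 / 1.193 × 100 = 38.56 %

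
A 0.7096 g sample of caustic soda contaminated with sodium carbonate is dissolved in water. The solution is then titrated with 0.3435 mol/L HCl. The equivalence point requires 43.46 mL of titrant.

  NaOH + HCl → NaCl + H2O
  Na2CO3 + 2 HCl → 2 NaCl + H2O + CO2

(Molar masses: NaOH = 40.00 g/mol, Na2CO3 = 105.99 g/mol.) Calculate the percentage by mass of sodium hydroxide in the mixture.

n(HCl) = 0.04346 × 0.3435 = 0.01493 mol
Let x = n(NaOH), y = n(Na2CO3).
Titrant: 1x + 2y = 0.01493;  mass: 40.00x + 105.99y = 0.7096
Solving, x = 6.274 × 10^-3 mol, y = 4.327 × 10^-3 mol
mass of NaOH = 6.274 × 10^-3 × 40.00 = 0.2510 g
% NaOH = 0.2510 / 0.7096 × 100 = 35.37 %

35.37 %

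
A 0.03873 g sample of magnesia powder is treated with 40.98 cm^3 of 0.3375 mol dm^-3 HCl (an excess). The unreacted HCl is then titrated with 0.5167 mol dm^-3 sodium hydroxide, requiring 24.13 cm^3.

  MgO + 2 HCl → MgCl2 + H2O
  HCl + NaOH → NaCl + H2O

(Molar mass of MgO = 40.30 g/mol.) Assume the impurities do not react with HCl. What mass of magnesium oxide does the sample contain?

n(HCl) added = 0.04098 × 0.3375 = 0.01383 mol
n(NaOH) used in back-titration = 0.02413 × 0.5167 = 0.01247 mol
n(HCl) left over = 0.01247 mol (1:1 ratio)
n(HCl) consumed by analyte = 0.01383 − 0.01247 = 1.363 × 10^-3 mol
From the 1:2 ratio, n(MgO) = 1/2 × 1.363 × 10^-3 = 6.814 × 10^-4 mol
mass of MgO = 6.814 × 10^-4 × 40.30 = 0.02746 g

0.02746 g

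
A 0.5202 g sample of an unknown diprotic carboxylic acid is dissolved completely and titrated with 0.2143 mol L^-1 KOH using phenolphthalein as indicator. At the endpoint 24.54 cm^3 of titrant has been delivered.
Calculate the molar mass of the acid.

197.8 g/mol

n(KOH) = 0.02454 L × 0.2143 mol/L = 5.259 × 10^-3 mol
From the 1:2 ratio, n(H2A) = 1/2 × 5.259 × 10^-3 = 2.629 × 10^-3 mol
M = m / n = 0.5202 g / 2.629 × 10^-3 mol = 197.8 g/mol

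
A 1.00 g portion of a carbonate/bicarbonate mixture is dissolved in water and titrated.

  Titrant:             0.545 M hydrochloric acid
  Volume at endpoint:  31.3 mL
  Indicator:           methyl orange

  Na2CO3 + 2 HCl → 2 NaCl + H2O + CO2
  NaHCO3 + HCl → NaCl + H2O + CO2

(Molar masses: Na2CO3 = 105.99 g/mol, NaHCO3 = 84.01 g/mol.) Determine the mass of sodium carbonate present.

n(HCl) = 0.0313 × 0.545 = 0.0171 mol
Let x = n(Na2CO3), y = n(NaHCO3).
Titrant: 2x + 1y = 0.0171;  mass: 105.99x + 84.01y = 1.00
Solving, x = 6.98 × 10^-3 mol, y = 3.09 × 10^-3 mol
mass of Na2CO3 = 6.98 × 10^-3 × 105.99 = 0.740 g

0.740 g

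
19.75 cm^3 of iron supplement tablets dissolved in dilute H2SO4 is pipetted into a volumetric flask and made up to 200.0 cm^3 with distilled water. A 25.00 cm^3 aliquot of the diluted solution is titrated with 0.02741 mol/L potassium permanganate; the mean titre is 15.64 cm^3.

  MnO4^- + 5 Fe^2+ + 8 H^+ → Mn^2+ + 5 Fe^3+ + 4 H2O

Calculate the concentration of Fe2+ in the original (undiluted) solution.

n(KMnO4) = 0.01564 × 0.02741 = 4.287 × 10^-4 mol
From the 5:1 ratio, n(Fe2+) in the aliquot = 5/1 × 4.287 × 10^-4 = 2.143 × 10^-3 mol
[Fe2+]_dilute = 2.143 × 10^-3 / 0.02500 = 0.08574 mol/L
Dilution factor = 200.0 / 19.75 = 10.13
[Fe2+]_stock = 0.08574 × 10.13 = 0.8682 mol/L

0.8682 mol/L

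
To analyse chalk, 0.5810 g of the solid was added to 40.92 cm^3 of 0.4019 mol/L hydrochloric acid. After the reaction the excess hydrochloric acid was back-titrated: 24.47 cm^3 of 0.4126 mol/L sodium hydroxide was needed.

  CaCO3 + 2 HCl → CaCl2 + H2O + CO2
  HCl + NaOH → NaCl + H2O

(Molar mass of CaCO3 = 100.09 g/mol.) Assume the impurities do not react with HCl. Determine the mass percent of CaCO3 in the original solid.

n(HCl) added = 0.04092 × 0.4019 = 0.01645 mol
n(NaOH) used in back-titration = 0.02447 × 0.4126 = 0.01010 mol
n(HCl) left over = 0.01010 mol (1:1 ratio)
n(HCl) consumed by analyte = 0.01645 − 0.01010 = 6.349 × 10^-3 mol
From the 1:2 ratio, n(CaCO3) = 1/2 × 6.349 × 10^-3 = 3.175 × 10^-3 mol
mass of CaCO3 = 3.175 × 10^-3 × 100.09 = 0.3178 g
% CaCO3 = 0.3178 / 0.5810 × 100 = 54.69 %

54.69 %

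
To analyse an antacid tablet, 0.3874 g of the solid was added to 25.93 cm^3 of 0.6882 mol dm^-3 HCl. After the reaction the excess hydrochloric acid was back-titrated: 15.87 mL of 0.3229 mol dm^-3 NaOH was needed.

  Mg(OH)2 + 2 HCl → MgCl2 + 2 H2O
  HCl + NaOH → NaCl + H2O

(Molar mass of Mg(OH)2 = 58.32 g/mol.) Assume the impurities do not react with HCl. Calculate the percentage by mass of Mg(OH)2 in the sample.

95.75 %

n(HCl) added = 0.02593 × 0.6882 = 0.01785 mol
n(NaOH) used in back-titration = 0.01587 × 0.3229 = 5.124 × 10^-3 mol
n(HCl) left over = 5.124 × 10^-3 mol (1:1 ratio)
n(HCl) consumed by analyte = 0.01785 − 5.124 × 10^-3 = 0.01272 mol
From the 1:2 ratio, n(Mg(OH)2) = 1/2 × 0.01272 = 6.360 × 10^-3 mol
mass of Mg(OH)2 = 6.360 × 10^-3 × 58.32 = 0.3709 g
% Mg(OH)2 = 0.3709 / 0.3874 × 100 = 95.75 %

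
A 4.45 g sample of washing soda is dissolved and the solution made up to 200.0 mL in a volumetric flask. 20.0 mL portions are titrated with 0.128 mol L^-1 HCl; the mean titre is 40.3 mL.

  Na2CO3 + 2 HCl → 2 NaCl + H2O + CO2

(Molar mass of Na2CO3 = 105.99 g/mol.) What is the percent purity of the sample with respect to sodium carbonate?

n(HCl) per titration = 0.0403 × 0.128 = 5.16 × 10^-3 mol
From the 1:2 ratio, n(Na2CO3) in each aliquot = 1/2 × 5.16 × 10^-3 = 2.58 × 10^-3 mol
n(Na2CO3) in the whole flask = 2.58 × 10^-3 × 200.0/20.0 = 0.0258 mol
mass of Na2CO3 = 0.0258 × 105.99 = 2.73 g
% Na2CO3 = 2.73 / 4.45 × 100 = 61.4 %

61.4 %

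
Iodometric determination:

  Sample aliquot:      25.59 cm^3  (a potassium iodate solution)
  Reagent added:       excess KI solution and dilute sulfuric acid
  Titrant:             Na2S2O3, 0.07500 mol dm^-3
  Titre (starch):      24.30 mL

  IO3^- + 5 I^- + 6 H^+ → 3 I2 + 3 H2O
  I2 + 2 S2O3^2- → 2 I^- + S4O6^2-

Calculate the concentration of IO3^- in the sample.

n(S2O3^2-) = 0.02430 × 0.07500 = 1.822 × 10^-3 mol
n(I2) = n(S2O3^2-)/2 = 9.112 × 10^-4 mol
From the 1:3 ratio, n(IO3^-) in the aliquot = 1/3 × 9.112 × 10^-4 = 3.037 × 10^-4 mol
[IO3^-] = 3.037 × 10^-4 / 0.02559 = 0.01187 mol/L

0.01187 mol/L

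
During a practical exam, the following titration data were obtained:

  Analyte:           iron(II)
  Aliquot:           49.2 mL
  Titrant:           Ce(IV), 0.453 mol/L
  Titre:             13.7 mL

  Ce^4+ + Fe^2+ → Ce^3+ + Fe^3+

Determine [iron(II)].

n(Ce4+) = 0.0137 L × 0.453 mol/L = 6.21 × 10^-3 mol
n(Fe2+) = 6.21 × 10^-3 mol (1:1 mole ratio)
[Fe2+] = 6.21 × 10^-3 mol / 0.0492 L = 0.126 mol/L

0.126 mol/L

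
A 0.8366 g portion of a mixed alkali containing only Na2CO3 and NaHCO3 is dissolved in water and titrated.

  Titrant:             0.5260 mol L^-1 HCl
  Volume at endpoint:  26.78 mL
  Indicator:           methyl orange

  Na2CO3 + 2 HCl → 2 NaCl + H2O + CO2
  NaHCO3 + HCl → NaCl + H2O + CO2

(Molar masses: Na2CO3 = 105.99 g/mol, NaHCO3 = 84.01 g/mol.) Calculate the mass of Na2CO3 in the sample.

0.5926 g

n(HCl) = 0.02678 × 0.5260 = 0.01409 mol
Let x = n(Na2CO3), y = n(NaHCO3).
Titrant: 2x + 1y = 0.01409;  mass: 105.99x + 84.01y = 0.8366
Solving, x = 5.591 × 10^-3 mol, y = 2.905 × 10^-3 mol
mass of Na2CO3 = 5.591 × 10^-3 × 105.99 = 0.5926 g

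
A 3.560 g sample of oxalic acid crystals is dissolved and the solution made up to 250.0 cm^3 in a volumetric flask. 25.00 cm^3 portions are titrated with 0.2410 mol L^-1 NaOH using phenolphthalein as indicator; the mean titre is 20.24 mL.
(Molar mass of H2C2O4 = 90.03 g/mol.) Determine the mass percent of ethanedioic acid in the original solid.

H2C2O4 + 2 NaOH → Na2C2O4 + 2 H2O
n(NaOH) per titration = 0.02024 × 0.2410 = 4.878 × 10^-3 mol
From the 1:2 ratio, n(H2C2O4) in each aliquot = 1/2 × 4.878 × 10^-3 = 2.439 × 10^-3 mol
n(H2C2O4) in the whole flask = 2.439 × 10^-3 × 250.0/25.00 = 0.02439 mol
mass of H2C2O4 = 0.02439 × 90.03 = 2.196 g
% H2C2O4 = 2.196 / 3.560 × 100 = 61.68 %

61.68 %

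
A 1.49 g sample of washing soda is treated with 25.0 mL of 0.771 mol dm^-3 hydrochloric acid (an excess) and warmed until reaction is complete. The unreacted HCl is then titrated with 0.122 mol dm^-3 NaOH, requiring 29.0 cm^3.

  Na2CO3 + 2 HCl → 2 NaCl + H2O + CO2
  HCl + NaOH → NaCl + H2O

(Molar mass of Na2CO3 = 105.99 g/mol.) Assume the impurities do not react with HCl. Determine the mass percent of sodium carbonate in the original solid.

n(HCl) added = 0.0250 × 0.771 = 0.0193 mol
n(NaOH) used in back-titration = 0.0290 × 0.122 = 3.54 × 10^-3 mol
n(HCl) left over = 3.54 × 10^-3 mol (1:1 ratio)
n(HCl) consumed by analyte = 0.0193 − 3.54 × 10^-3 = 0.0157 mol
From the 1:2 ratio, n(Na2CO3) = 1/2 × 0.0157 = 7.87 × 10^-3 mol
mass of Na2CO3 = 7.87 × 10^-3 × 105.99 = 0.834 g
% Na2CO3 = 0.834 / 1.49 × 100 = 56.0 %

56.0 %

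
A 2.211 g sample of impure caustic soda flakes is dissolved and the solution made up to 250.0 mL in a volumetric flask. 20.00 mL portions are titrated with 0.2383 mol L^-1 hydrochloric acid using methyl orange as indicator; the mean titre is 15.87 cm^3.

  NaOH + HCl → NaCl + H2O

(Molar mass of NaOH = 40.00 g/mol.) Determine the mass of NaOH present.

n(HCl) per titration = 0.01587 × 0.2383 = 3.782 × 10^-3 mol
n(NaOH) in each aliquot = 3.782 × 10^-3 mol (1:1 ratio)
n(NaOH) in the whole flask = 3.782 × 10^-3 × 250.0/20.00 = 0.04727 mol
mass of NaOH = 0.04727 × 40.00 = 1.891 g

1.891 g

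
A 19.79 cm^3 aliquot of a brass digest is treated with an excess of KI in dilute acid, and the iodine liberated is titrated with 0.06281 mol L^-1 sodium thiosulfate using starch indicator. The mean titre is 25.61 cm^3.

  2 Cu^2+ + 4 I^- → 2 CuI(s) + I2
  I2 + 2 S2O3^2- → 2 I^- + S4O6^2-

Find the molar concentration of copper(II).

n(S2O3^2-) = 0.02561 × 0.06281 = 1.609 × 10^-3 mol
n(I2) = n(S2O3^2-)/2 = 8.043 × 10^-4 mol
From the 2:1 ratio, n(Cu2+) in the aliquot = 2/1 × 8.043 × 10^-4 = 1.609 × 10^-3 mol
[Cu2+] = 1.609 × 10^-3 / 0.01979 = 0.08128 mol/L

0.08128 mol/L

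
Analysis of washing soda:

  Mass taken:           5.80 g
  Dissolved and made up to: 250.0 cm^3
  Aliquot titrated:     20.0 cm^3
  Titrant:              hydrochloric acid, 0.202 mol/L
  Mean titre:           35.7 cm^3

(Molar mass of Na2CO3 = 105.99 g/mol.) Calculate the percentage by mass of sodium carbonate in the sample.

82.4 %

Na2CO3 + 2 HCl → 2 NaCl + H2O + CO2
n(HCl) per titration = 0.0357 × 0.202 = 7.21 × 10^-3 mol
From the 1:2 ratio, n(Na2CO3) in each aliquot = 1/2 × 7.21 × 10^-3 = 3.61 × 10^-3 mol
n(Na2CO3) in the whole flask = 3.61 × 10^-3 × 250.0/20.0 = 0.0451 mol
mass of Na2CO3 = 0.0451 × 105.99 = 4.78 g
% Na2CO3 = 4.78 / 5.80 × 100 = 82.4 %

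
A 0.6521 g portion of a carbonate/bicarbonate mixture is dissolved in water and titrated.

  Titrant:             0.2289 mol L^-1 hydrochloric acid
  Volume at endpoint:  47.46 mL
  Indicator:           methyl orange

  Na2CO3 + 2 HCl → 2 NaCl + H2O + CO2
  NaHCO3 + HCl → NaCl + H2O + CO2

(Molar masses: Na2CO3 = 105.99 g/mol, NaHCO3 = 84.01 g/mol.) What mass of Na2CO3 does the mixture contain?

n(HCl) = 0.04746 × 0.2289 = 0.01086 mol
Let x = n(Na2CO3), y = n(NaHCO3).
Titrant: 2x + 1y = 0.01086;  mass: 105.99x + 84.01y = 0.6521
Solving, x = 4.200 × 10^-3 mol, y = 2.463 × 10^-3 mol
mass of Na2CO3 = 4.200 × 10^-3 × 105.99 = 0.4452 g

0.4452 g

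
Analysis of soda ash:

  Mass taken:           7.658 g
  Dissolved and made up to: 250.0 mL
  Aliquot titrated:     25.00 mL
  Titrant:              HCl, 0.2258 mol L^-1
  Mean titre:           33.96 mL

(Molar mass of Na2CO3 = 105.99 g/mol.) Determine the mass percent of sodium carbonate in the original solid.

53.07 %

Na2CO3 + 2 HCl → 2 NaCl + H2O + CO2
n(HCl) per titration = 0.03396 × 0.2258 = 7.668 × 10^-3 mol
From the 1:2 ratio, n(Na2CO3) in each aliquot = 1/2 × 7.668 × 10^-3 = 3.834 × 10^-3 mol
n(Na2CO3) in the whole flask = 3.834 × 10^-3 × 250.0/25.00 = 0.03834 mol
mass of Na2CO3 = 0.03834 × 105.99 = 4.064 g
% Na2CO3 = 4.064 / 7.658 × 100 = 53.07 %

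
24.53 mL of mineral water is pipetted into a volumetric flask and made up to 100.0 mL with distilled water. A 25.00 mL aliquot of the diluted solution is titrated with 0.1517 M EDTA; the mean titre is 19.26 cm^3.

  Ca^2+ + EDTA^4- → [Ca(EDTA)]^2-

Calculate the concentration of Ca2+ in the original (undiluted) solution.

n(EDTA) = 0.01926 × 0.1517 = 2.922 × 10^-3 mol
n(Ca2+) in the aliquot = 2.922 × 10^-3 mol (1:1 ratio)
[Ca2+]_dilute = 2.922 × 10^-3 / 0.02500 = 0.1169 mol/L
Dilution factor = 100.0 / 24.53 = 4.077
[Ca2+]_stock = 0.1169 × 4.077 = 0.4764 mol/L

0.4764 M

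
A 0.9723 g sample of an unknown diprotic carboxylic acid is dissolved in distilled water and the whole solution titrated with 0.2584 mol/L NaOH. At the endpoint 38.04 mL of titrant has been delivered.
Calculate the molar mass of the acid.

n(NaOH) = 0.03804 L × 0.2584 mol/L = 9.830 × 10^-3 mol
From the 1:2 ratio, n(H2A) = 1/2 × 9.830 × 10^-3 = 4.915 × 10^-3 mol
M = m / n = 0.9723 g / 4.915 × 10^-3 mol = 197.8 g/mol

197.8 g/mol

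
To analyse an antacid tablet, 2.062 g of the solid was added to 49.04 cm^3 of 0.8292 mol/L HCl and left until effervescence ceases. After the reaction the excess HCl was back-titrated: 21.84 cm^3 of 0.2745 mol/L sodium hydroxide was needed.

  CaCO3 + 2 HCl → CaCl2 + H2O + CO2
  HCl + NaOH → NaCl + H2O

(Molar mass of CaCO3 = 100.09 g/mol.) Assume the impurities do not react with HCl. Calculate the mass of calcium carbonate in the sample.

1.735 g

n(HCl) added = 0.04904 × 0.8292 = 0.04066 mol
n(NaOH) used in back-titration = 0.02184 × 0.2745 = 5.995 × 10^-3 mol
n(HCl) left over = 5.995 × 10^-3 mol (1:1 ratio)
n(HCl) consumed by analyte = 0.04066 − 5.995 × 10^-3 = 0.03467 mol
From the 1:2 ratio, n(CaCO3) = 1/2 × 0.03467 = 0.01733 mol
mass of CaCO3 = 0.01733 × 100.09 = 1.735 g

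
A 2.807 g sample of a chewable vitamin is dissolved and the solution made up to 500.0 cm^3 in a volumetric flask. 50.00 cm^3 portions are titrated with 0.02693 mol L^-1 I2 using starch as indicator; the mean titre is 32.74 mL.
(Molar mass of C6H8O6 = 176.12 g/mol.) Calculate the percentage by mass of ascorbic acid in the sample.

55.32 %

C6H8O6 + I2 → C6H6O6 + 2 HI
n(I2) per titration = 0.03274 × 0.02693 = 8.817 × 10^-4 mol
n(C6H8O6) in each aliquot = 8.817 × 10^-4 mol (1:1 ratio)
n(C6H8O6) in the whole flask = 8.817 × 10^-4 × 500.0/50.00 = 8.817 × 10^-3 mol
mass of C6H8O6 = 8.817 × 10^-3 × 176.12 = 1.553 g
% C6H8O6 = 1.553 / 2.807 × 100 = 55.32 %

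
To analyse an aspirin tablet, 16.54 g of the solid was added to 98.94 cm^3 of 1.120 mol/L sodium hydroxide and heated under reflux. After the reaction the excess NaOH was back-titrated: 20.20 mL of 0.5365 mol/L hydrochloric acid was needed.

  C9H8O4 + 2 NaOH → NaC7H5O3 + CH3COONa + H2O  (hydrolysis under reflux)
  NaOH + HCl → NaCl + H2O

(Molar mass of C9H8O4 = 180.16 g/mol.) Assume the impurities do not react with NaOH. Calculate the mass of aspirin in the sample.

9.006 g

n(NaOH) added = 0.09894 × 1.120 = 0.1108 mol
n(HCl) used in back-titration = 0.02020 × 0.5365 = 0.01084 mol
n(NaOH) left over = 0.01084 mol (1:1 ratio)
n(NaOH) consumed by analyte = 0.1108 − 0.01084 = 0.09998 mol
From the 1:2 ratio, n(C9H8O4) = 1/2 × 0.09998 = 0.04999 mol
mass of C9H8O4 = 0.04999 × 180.16 = 9.006 g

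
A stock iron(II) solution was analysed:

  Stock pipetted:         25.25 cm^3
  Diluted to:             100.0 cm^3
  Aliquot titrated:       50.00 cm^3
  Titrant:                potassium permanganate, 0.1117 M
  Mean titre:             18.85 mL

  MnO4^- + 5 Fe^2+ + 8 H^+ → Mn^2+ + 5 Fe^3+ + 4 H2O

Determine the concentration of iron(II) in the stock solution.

0.8339 M

n(KMnO4) = 0.01885 × 0.1117 = 2.106 × 10^-3 mol
From the 5:1 ratio, n(Fe2+) in the aliquot = 5/1 × 2.106 × 10^-3 = 0.01053 mol
[Fe2+]_dilute = 0.01053 / 0.05000 = 0.2106 mol/L
Dilution factor = 100.0 / 25.25 = 3.960
[Fe2+]_stock = 0.2106 × 3.960 = 0.8339 mol/L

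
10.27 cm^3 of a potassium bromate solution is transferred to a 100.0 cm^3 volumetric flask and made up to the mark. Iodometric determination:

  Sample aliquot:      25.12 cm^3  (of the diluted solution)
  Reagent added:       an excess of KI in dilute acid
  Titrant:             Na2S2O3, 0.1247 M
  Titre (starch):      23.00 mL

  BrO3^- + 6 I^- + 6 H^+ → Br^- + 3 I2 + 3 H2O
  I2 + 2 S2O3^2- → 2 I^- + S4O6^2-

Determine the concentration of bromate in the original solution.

0.1853 M

n(S2O3^2-) = 0.02300 × 0.1247 = 2.868 × 10^-3 mol
n(I2) = n(S2O3^2-)/2 = 1.434 × 10^-3 mol
From the 1:3 ratio, n(BrO3^-) in the aliquot = 1/3 × 1.434 × 10^-3 = 4.780 × 10^-4 mol
[BrO3^-]_dilute = 4.780 × 10^-4 / 0.02512 = 0.01903 mol/L
[BrO3^-]_original = 0.01903 × 100.0/10.27 = 0.1853 mol/L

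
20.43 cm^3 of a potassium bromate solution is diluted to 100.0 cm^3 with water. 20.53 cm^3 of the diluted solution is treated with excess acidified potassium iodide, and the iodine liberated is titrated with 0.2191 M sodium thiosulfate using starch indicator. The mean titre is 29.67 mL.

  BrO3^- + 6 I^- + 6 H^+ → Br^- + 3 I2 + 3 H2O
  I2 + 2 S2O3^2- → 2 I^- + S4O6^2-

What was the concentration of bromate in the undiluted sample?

0.2583 M

n(S2O3^2-) = 0.02967 × 0.2191 = 6.501 × 10^-3 mol
n(I2) = n(S2O3^2-)/2 = 3.250 × 10^-3 mol
From the 1:3 ratio, n(BrO3^-) in the aliquot = 1/3 × 3.250 × 10^-3 = 1.083 × 10^-3 mol
[BrO3^-]_dilute = 1.083 × 10^-3 / 0.02053 = 0.05277 mol/L
[BrO3^-]_original = 0.05277 × 100.0/20.43 = 0.2583 mol/L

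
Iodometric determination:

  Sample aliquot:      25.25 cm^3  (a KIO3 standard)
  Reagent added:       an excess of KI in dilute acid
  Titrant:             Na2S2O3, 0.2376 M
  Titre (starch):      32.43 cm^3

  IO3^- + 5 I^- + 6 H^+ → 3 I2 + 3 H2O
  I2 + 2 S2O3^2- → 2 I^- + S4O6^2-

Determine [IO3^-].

0.05086 M

n(S2O3^2-) = 0.03243 × 0.2376 = 7.705 × 10^-3 mol
n(I2) = n(S2O3^2-)/2 = 3.853 × 10^-3 mol
From the 1:3 ratio, n(IO3^-) in the aliquot = 1/3 × 3.853 × 10^-3 = 1.284 × 10^-3 mol
[IO3^-] = 1.284 × 10^-3 / 0.02525 = 0.05086 mol/L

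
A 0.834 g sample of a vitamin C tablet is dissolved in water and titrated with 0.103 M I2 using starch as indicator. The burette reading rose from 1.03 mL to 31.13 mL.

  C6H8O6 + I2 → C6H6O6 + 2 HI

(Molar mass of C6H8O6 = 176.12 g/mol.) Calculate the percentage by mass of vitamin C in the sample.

65.5 %

n(I2) = 0.0301 L × 0.103 mol/L = 3.10 × 10^-3 mol
n(C6H8O6) = 3.10 × 10^-3 mol (1:1 ratio)
mass of C6H8O6 = 3.10 × 10^-3 × 176.12 g/mol = 0.546 g
% C6H8O6 = 0.546 / 0.834 × 100 = 65.5 %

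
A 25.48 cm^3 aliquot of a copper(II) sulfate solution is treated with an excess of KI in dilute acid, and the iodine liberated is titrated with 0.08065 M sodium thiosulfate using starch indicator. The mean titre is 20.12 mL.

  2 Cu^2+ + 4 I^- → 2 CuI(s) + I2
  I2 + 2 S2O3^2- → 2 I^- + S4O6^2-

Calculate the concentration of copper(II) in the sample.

0.06368 M

n(S2O3^2-) = 0.02012 × 0.08065 = 1.623 × 10^-3 mol
n(I2) = n(S2O3^2-)/2 = 8.113 × 10^-4 mol
From the 2:1 ratio, n(Cu2+) in the aliquot = 2/1 × 8.113 × 10^-4 = 1.623 × 10^-3 mol
[Cu2+] = 1.623 × 10^-3 / 0.02548 = 0.06368 mol/L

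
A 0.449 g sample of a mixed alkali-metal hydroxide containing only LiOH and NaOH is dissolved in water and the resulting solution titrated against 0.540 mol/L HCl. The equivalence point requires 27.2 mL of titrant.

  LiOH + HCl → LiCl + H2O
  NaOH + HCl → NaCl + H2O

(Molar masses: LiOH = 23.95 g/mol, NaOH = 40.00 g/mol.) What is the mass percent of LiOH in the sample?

n(HCl) = 0.0272 × 0.540 = 0.0147 mol
Let x = n(LiOH), y = n(NaOH).
Titrant: 1x + 1y = 0.0147;  mass: 23.95x + 40.00y = 0.449
Solving, x = 8.63 × 10^-3 mol, y = 6.06 × 10^-3 mol
mass of LiOH = 8.63 × 10^-3 × 23.95 = 0.207 g
% LiOH = 0.207 / 0.449 × 100 = 46.0 %

46.0 %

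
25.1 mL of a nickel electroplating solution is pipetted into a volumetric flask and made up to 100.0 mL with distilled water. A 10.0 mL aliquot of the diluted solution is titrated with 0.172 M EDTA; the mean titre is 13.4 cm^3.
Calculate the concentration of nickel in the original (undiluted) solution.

Ni^2+ + EDTA^4- → [Ni(EDTA)]^2-
n(EDTA) = 0.0134 × 0.172 = 2.30 × 10^-3 mol
n(Ni2+) in the aliquot = 2.30 × 10^-3 mol (1:1 ratio)
[Ni2+]_dilute = 2.30 × 10^-3 / 0.0100 = 0.230 mol/L
Dilution factor = 100.0 / 25.1 = 3.984
[Ni2+]_stock = 0.230 × 3.984 = 0.918 mol/L

0.918 M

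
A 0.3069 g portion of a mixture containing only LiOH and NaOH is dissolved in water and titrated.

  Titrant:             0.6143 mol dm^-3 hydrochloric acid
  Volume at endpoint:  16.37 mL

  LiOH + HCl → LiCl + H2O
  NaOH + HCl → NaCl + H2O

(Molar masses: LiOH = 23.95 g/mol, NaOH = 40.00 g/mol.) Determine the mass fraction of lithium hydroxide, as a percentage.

46.36 %

n(HCl) = 0.01637 × 0.6143 = 0.01006 mol
Let x = n(LiOH), y = n(NaOH).
Titrant: 1x + 1y = 0.01006;  mass: 23.95x + 40.00y = 0.3069
Solving, x = 5.940 × 10^-3 mol, y = 4.116 × 10^-3 mol
mass of LiOH = 5.940 × 10^-3 × 23.95 = 0.1423 g
% LiOH = 0.1423 / 0.3069 × 100 = 46.36 %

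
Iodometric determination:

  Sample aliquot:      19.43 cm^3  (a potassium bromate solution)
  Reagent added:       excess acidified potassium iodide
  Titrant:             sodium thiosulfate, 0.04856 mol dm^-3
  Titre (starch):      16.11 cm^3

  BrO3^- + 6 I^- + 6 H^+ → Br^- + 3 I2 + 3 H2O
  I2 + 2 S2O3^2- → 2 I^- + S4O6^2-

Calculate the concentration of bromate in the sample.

0.006710 mol/L

n(S2O3^2-) = 0.01611 × 0.04856 = 7.823 × 10^-4 mol
n(I2) = n(S2O3^2-)/2 = 3.912 × 10^-4 mol
From the 1:3 ratio, n(BrO3^-) in the aliquot = 1/3 × 3.912 × 10^-4 = 1.304 × 10^-4 mol
[BrO3^-] = 1.304 × 10^-4 / 0.01943 = 0.006710 mol/L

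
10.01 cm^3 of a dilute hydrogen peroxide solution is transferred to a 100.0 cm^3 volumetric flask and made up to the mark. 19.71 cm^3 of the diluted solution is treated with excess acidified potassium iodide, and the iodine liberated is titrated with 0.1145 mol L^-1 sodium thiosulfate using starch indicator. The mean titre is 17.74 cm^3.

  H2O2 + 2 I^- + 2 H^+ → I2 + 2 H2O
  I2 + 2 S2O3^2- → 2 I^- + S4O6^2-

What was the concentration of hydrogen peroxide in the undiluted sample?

0.5148 mol/L

n(S2O3^2-) = 0.01774 × 0.1145 = 2.031 × 10^-3 mol
n(I2) = n(S2O3^2-)/2 = 1.016 × 10^-3 mol
n(H2O2) in the aliquot = 1.016 × 10^-3 mol (1:1 ratio)
[H2O2]_dilute = 1.016 × 10^-3 / 0.01971 = 0.05153 mol/L
[H2O2]_original = 0.05153 × 100.0/10.01 = 0.5148 mol/L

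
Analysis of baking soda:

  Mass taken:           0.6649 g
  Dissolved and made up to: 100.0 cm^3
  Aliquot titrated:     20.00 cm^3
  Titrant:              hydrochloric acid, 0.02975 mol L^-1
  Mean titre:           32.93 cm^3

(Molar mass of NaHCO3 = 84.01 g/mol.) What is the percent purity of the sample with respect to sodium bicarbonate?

NaHCO3 + HCl → NaCl + H2O + CO2
n(HCl) per titration = 0.03293 × 0.02975 = 9.797 × 10^-4 mol
n(NaHCO3) in each aliquot = 9.797 × 10^-4 mol (1:1 ratio)
n(NaHCO3) in the whole flask = 9.797 × 10^-4 × 100.0/20.00 = 4.898 × 10^-3 mol
mass of NaHCO3 = 4.898 × 10^-3 × 84.01 = 0.4115 g
% NaHCO3 = 0.4115 / 0.6649 × 100 = 61.89 %

61.89 %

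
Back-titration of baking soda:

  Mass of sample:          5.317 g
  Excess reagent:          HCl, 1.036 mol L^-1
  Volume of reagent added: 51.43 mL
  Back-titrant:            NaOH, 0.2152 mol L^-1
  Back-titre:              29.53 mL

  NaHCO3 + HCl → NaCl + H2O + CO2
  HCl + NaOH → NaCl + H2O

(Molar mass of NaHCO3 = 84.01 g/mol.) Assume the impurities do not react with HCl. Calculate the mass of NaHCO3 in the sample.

3.942 g

n(HCl) added = 0.05143 × 1.036 = 0.05328 mol
n(NaOH) used in back-titration = 0.02953 × 0.2152 = 6.355 × 10^-3 mol
n(HCl) left over = 6.355 × 10^-3 mol (1:1 ratio)
n(HCl) consumed by analyte = 0.05328 − 6.355 × 10^-3 = 0.04693 mol
n(NaHCO3) = 0.04693 mol (1:1 ratio)
mass of NaHCO3 = 0.04693 × 84.01 = 3.942 g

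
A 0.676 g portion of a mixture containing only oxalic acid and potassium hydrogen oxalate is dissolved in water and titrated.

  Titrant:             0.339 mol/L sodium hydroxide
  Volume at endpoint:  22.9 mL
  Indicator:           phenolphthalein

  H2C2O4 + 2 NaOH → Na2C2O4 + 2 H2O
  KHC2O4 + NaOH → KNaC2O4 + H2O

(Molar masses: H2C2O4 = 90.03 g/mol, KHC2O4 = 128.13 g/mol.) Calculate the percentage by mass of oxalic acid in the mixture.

25.5 %

n(NaOH) = 0.0229 × 0.339 = 7.76 × 10^-3 mol
Let x = n(H2C2O4), y = n(KHC2O4).
Titrant: 2x + 1y = 7.76 × 10^-3;  mass: 90.03x + 128.13y = 0.676
Solving, x = 1.92 × 10^-3 mol, y = 3.93 × 10^-3 mol
mass of H2C2O4 = 1.92 × 10^-3 × 90.03 = 0.173 g
% H2C2O4 = 0.173 / 0.676 × 100 = 25.5 %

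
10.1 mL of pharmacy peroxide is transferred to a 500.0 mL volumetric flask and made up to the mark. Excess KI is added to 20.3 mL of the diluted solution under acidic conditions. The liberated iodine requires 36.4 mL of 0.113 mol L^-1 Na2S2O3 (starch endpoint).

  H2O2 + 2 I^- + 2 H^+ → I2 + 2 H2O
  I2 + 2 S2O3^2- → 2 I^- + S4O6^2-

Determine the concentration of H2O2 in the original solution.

5.02 mol/L

n(S2O3^2-) = 0.0364 × 0.113 = 4.11 × 10^-3 mol
n(I2) = n(S2O3^2-)/2 = 2.06 × 10^-3 mol
n(H2O2) in the aliquot = 2.06 × 10^-3 mol (1:1 ratio)
[H2O2]_dilute = 2.06 × 10^-3 / 0.0203 = 0.101 mol/L
[H2O2]_original = 0.101 × 500.0/10.1 = 5.02 mol/L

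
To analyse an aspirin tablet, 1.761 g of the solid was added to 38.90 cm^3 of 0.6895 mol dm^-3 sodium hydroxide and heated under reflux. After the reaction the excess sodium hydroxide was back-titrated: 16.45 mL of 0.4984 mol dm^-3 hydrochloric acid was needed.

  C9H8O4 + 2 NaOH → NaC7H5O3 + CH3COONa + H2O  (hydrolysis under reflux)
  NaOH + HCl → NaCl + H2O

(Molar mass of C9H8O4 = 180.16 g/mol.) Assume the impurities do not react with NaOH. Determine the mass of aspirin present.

n(NaOH) added = 0.03890 × 0.6895 = 0.02682 mol
n(HCl) used in back-titration = 0.01645 × 0.4984 = 8.199 × 10^-3 mol
n(NaOH) left over = 8.199 × 10^-3 mol (1:1 ratio)
n(NaOH) consumed by analyte = 0.02682 − 8.199 × 10^-3 = 0.01862 mol
From the 1:2 ratio, n(C9H8O4) = 1/2 × 0.01862 = 9.311 × 10^-3 mol
mass of C9H8O4 = 9.311 × 10^-3 × 180.16 = 1.678 g

1.678 g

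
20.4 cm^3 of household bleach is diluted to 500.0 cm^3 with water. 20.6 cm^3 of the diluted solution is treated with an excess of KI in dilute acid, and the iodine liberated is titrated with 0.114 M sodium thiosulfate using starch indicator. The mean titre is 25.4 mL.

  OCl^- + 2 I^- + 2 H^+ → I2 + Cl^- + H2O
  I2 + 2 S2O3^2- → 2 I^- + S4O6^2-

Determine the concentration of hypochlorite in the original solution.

1.72 M

n(S2O3^2-) = 0.0254 × 0.114 = 2.90 × 10^-3 mol
n(I2) = n(S2O3^2-)/2 = 1.45 × 10^-3 mol
n(OCl^-) in the aliquot = 1.45 × 10^-3 mol (1:1 ratio)
[OCl^-]_dilute = 1.45 × 10^-3 / 0.0206 = 0.0703 mol/L
[OCl^-]_original = 0.0703 × 500.0/20.4 = 1.72 mol/L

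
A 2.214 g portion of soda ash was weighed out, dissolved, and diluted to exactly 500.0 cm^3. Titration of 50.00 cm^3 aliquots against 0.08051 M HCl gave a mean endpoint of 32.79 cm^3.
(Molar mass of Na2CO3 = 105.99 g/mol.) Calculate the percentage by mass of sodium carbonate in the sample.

Na2CO3 + 2 HCl → 2 NaCl + H2O + CO2
n(HCl) per titration = 0.03279 × 0.08051 = 2.640 × 10^-3 mol
From the 1:2 ratio, n(Na2CO3) in each aliquot = 1/2 × 2.640 × 10^-3 = 1.320 × 10^-3 mol
n(Na2CO3) in the whole flask = 1.320 × 10^-3 × 500.0/50.00 = 0.01320 mol
mass of Na2CO3 = 0.01320 × 105.99 = 1.399 g
% Na2CO3 = 1.399 / 2.214 × 100 = 63.19 %

63.19 %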